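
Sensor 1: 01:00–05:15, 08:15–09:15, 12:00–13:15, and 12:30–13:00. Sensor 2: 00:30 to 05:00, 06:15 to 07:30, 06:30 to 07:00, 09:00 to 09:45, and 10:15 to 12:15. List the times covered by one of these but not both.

First set merges to 01:00-05:15, 08:15-09:15, 12:00-13:15.
Second set merges to 00:30-05:00, 06:15-07:30, 09:00-09:45, 10:15-12:15.
A but not B: 05:00-05:15, 08:15-09:00, 12:15-13:15.
B but not A: 00:30-01:00, 06:15-07:30, 09:15-09:45, 10:15-12:00.
Combining gives A △ B.

00:30-01:00, 05:00-05:15, 06:15-07:30, 08:15-09:00, 09:15-09:45, 10:15-12:00, 12:15-13:15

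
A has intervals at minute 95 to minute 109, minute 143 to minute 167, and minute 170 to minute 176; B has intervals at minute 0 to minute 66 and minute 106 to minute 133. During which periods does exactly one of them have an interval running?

minute 0 to minute 66, minute 95 to minute 106, minute 109 to minute 133, minute 143 to minute 167, minute 170 to minute 176

A \ B = minute 95 to minute 106, minute 143 to minute 167, minute 170 to minute 176.
B \ A = minute 0 to minute 66, minute 109 to minute 133.
Union of the two gives the symmetric difference.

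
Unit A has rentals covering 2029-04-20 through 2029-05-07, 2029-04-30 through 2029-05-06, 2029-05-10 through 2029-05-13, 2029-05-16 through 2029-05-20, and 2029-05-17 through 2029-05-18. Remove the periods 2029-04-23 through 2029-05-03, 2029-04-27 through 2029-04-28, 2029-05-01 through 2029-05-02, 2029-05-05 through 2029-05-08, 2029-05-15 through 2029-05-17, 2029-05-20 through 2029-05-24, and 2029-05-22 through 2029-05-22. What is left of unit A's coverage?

2029-04-20 through 2029-04-22, 2029-05-04 through 2029-05-04, 2029-05-10 through 2029-05-13, 2029-05-18 through 2029-05-19

A, merged: 2029-04-20 through 2029-05-07, 2029-05-10 through 2029-05-13, 2029-05-16 through 2029-05-20.
B, merged: 2029-04-23 through 2029-05-03, 2029-05-05 through 2029-05-08, 2029-05-15 through 2029-05-17, 2029-05-20 through 2029-05-24.
2029-04-20 through 2029-05-07 with B removed leaves 2029-04-20 through 2029-04-22, 2029-05-04 through 2029-05-04.
2029-05-10 through 2029-05-13 is untouched.
2029-05-16 through 2029-05-20 with B removed leaves 2029-05-18 through 2029-05-19.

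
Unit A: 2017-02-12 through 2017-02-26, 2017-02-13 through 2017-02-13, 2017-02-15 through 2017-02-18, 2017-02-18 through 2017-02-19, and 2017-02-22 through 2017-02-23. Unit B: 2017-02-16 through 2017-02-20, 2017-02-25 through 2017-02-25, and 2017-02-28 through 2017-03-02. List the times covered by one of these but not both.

A, merged: 2017-02-12 through 2017-02-26.
A \ B = 2017-02-12 through 2017-02-15, 2017-02-21 through 2017-02-24, 2017-02-26 through 2017-02-26.
B \ A = 2017-02-28 through 2017-03-02.
Union of the two gives the symmetric difference.

2017-02-12 through 2017-02-15, 2017-02-21 through 2017-02-24, 2017-02-26 through 2017-02-26, 2017-02-28 through 2017-03-02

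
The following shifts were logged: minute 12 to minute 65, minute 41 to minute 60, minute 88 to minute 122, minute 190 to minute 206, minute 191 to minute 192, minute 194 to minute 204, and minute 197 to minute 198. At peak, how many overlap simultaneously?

Sweep endpoints in order; track running count of active intervals.
Peak of 3 reached at minute 197.

3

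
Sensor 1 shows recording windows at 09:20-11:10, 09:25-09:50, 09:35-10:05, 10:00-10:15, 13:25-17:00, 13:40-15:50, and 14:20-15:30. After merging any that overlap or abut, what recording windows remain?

09:25–09:50 overlaps/touches 09:20–11:10 → extend to 09:20–11:10.
09:35–10:05 overlaps/touches 09:20–11:10 → extend to 09:20–11:10.
10:00–10:15 overlaps/touches 09:20–11:10 → extend to 09:20–11:10.
13:25–17:00 is disjoint → start new block.
13:40–15:50 overlaps/touches 13:25–17:00 → extend to 13:25–17:00.
14:20–15:30 overlaps/touches 13:25–17:00 → extend to 13:25–17:00.

09:20–11:10, 13:25–17:00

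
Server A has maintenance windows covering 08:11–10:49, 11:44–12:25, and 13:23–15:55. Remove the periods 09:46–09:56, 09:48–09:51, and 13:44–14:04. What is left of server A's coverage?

08:11-09:46, 09:56-10:49, 11:44-12:25, 13:23-13:44, 14:04-15:55

Merge the second list: 09:46-09:56, 13:44-14:04.
08:11-10:49 minus B → 08:11-09:46, 09:56-10:49.
11:44-12:25: no B overlap → unchanged.
13:23-15:55 minus B → 13:23-13:44, 14:04-15:55.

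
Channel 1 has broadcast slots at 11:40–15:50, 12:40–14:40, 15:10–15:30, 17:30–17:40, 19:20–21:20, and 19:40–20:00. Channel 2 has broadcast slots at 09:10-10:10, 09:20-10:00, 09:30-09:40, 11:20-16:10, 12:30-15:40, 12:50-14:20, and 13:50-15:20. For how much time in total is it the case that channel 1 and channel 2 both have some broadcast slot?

A, merged: 11:40–15:50, 17:30–17:40, 19:20–21:20.
B, merged: 09:10–10:10, 11:20–16:10.
A ∩ B = 11:40–15:50.
Total: 4 h 10 min.

4 h 10 min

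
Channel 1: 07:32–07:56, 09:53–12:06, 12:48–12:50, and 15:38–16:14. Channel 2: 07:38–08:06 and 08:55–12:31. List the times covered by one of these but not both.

07:32–07:38, 07:56–08:06, 08:55–09:53, 12:06–12:31, 12:48–12:50, 15:38–16:14

A but not B: 07:32–07:38, 12:48–12:50, 15:38–16:14.
B but not A: 07:56–08:06, 08:55–09:53, 12:06–12:31.
Combining gives A △ B.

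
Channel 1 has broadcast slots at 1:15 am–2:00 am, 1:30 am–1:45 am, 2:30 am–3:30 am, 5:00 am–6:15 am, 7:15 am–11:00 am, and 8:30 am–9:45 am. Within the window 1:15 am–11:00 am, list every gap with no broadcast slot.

2:00 am–2:30 am, 3:30 am–5:00 am, 6:15 am–7:15 am

The merged coverage is 1:15 am–2:00 am, 2:30 am–3:30 am, 5:00 am–6:15 am, 7:15 am–11:00 am.
Gaps within 1:15 am–11:00 am: 2:00 am–2:30 am, 3:30 am–5:00 am, 6:15 am–7:15 am.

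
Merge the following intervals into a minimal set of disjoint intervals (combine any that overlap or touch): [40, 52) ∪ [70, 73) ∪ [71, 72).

[70, 73) is disjoint → start new block.
[71, 72) overlaps/touches [70, 73) → extend to [70, 73).

[40, 52) ∪ [70, 73)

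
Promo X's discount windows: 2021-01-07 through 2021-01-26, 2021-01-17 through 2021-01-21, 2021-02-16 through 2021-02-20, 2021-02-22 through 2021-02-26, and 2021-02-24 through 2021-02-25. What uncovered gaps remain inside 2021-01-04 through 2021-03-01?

2021-01-04 through 2021-01-06, 2021-01-27 through 2021-02-15, 2021-02-21 through 2021-02-21, 2021-02-27 through 2021-03-01

The merged coverage is 2021-01-07 through 2021-01-26, 2021-02-16 through 2021-02-20, 2021-02-22 through 2021-02-26.
Complement within 2021-01-04 through 2021-03-01: 2021-01-04 through 2021-01-06, 2021-01-27 through 2021-02-15, 2021-02-21 through 2021-02-21, 2021-02-27 through 2021-03-01.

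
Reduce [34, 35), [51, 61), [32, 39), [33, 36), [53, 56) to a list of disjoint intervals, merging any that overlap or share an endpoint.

Sort by start: [32, 39), [33, 36), [34, 35), [51, 61), [53, 56).
[33, 36) overlaps/touches [32, 39) → extend to [32, 39).
[34, 35) overlaps/touches [32, 39) → extend to [32, 39).
[51, 61) is disjoint → start new block.
[53, 56) overlaps/touches [51, 61) → extend to [51, 61).

[32, 39) ∪ [51, 61)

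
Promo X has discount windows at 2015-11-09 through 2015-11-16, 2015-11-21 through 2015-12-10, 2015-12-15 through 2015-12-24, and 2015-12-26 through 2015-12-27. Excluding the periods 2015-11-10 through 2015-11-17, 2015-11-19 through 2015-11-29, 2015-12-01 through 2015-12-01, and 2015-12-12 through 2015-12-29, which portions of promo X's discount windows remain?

2015-11-09 through 2015-11-09, 2015-11-30 through 2015-11-30, 2015-12-02 through 2015-12-10

2015-11-09 through 2015-11-16 minus B → 2015-11-09 through 2015-11-09.
2015-11-21 through 2015-12-10 minus B → 2015-11-30 through 2015-11-30, 2015-12-02 through 2015-12-10.
2015-12-15 through 2015-12-24: fully covered by B → removed.
2015-12-26 through 2015-12-27: fully covered by B → removed.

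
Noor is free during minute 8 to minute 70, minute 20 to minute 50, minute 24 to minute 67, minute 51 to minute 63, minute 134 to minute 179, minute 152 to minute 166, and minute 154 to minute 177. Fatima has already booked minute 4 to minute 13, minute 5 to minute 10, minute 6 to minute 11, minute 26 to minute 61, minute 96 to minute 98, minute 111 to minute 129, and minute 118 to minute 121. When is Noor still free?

minute 13 to minute 26, minute 61 to minute 70, minute 134 to minute 179

A, merged: minute 8 to minute 70, minute 134 to minute 179.
B, merged: minute 4 to minute 13, minute 26 to minute 61, minute 96 to minute 98, minute 111 to minute 129.
minute 8 to minute 70 with B removed leaves minute 13 to minute 26, minute 61 to minute 70.
minute 134 to minute 179 is untouched.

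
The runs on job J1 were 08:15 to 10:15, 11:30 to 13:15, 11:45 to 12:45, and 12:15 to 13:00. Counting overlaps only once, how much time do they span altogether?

Merged: 08:15-10:15, 11:30-13:15.
Lengths: 2 h + 1 h 45 min = 3 h 45 min.

3 h 45 min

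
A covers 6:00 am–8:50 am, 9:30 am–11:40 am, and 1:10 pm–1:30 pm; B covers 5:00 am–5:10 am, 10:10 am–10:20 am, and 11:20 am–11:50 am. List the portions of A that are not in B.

6:00 am–8:50 am: nothing removed.
9:30 am–11:40 am \ B = 9:30 am–10:10 am, 10:20 am–11:20 am.
1:10 pm–1:30 pm: nothing removed.

6:00 am–8:50 am, 9:30 am–10:10 am, 10:20 am–11:20 am, 1:10 pm–1:30 pm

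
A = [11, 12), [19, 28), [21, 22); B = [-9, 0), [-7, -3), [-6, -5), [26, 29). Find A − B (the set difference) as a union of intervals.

Merge the first list: [11, 12), [19, 28).
Merge the second list: [-9, 0), [26, 29).
[11, 12): no B overlap → unchanged.
[19, 28) minus B → [19, 26).

[11, 12) ∪ [19, 26)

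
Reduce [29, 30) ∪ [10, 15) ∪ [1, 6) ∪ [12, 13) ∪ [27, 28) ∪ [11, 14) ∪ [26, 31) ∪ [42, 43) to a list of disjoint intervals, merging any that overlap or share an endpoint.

Sort by start: [1, 6), [10, 15), [11, 14), [12, 13), [26, 31), [27, 28), [29, 30), [42, 43).
[10, 15) is disjoint → start new block.
[11, 14) overlaps/touches [10, 15) → extend to [10, 15).
[12, 13) overlaps/touches [10, 15) → extend to [10, 15).
[26, 31) is disjoint → start new block.
[27, 28) overlaps/touches [26, 31) → extend to [26, 31).
[29, 30) overlaps/touches [26, 31) → extend to [26, 31).
[42, 43) is disjoint → start new block.

[1, 6) ∪ [10, 15) ∪ [26, 31) ∪ [42, 43)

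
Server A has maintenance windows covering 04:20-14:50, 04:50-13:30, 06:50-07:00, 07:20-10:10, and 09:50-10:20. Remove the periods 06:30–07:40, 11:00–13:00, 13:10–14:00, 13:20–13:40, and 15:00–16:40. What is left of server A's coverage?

First set merges to 04:20-14:50.
Second set merges to 06:30-07:40, 11:00-13:00, 13:10-14:00, 15:00-16:40.
04:20-14:50 with B removed leaves 04:20-06:30, 07:40-11:00, 13:00-13:10, 14:00-14:50.

04:20-06:30, 07:40-11:00, 13:00-13:10, 14:00-14:50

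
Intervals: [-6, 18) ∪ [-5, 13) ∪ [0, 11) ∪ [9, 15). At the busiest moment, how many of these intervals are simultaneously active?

4

Sweep endpoints in order; track running count of active intervals.
Peak of 4 reached at 9.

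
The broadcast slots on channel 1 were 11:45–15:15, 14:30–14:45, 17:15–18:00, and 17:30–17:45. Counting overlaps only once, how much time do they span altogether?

Merged: 11:45–15:15, 17:15–18:00.
Lengths: 3 h 30 min + 45 min = 4 h 15 min.

4 h 15 min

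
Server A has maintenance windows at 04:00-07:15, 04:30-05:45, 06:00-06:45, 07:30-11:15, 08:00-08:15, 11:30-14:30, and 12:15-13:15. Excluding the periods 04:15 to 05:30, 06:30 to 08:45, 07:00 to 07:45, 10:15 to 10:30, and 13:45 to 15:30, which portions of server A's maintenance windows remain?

04:00-04:15, 05:30-06:30, 08:45-10:15, 10:30-11:15, 11:30-13:45

A, merged: 04:00-07:15, 07:30-11:15, 11:30-14:30.
B, merged: 04:15-05:30, 06:30-08:45, 10:15-10:30, 13:45-15:30.
04:00-07:15 \ B = 04:00-04:15, 05:30-06:30.
07:30-11:15 \ B = 08:45-10:15, 10:30-11:15.
11:30-14:30 \ B = 11:30-13:45.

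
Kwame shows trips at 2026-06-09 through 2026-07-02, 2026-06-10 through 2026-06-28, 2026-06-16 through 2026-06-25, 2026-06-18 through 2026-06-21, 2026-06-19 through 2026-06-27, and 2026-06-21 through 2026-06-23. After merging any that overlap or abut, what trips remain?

2026-06-09 through 2026-07-02

2026-06-10 through 2026-06-28 overlaps/touches 2026-06-09 through 2026-07-02 → extend to 2026-06-09 through 2026-07-02.
2026-06-16 through 2026-06-25 overlaps/touches 2026-06-09 through 2026-07-02 → extend to 2026-06-09 through 2026-07-02.
2026-06-18 through 2026-06-21 overlaps/touches 2026-06-09 through 2026-07-02 → extend to 2026-06-09 through 2026-07-02.
2026-06-19 through 2026-06-27 overlaps/touches 2026-06-09 through 2026-07-02 → extend to 2026-06-09 through 2026-07-02.
2026-06-21 through 2026-06-23 overlaps/touches 2026-06-09 through 2026-07-02 → extend to 2026-06-09 through 2026-07-02.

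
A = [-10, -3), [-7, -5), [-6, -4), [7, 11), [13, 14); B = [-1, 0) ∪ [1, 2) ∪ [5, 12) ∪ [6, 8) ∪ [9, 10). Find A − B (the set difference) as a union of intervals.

[-10, -3) ∪ [13, 14)

First set merges to [-10, -3), [7, 11), [13, 14).
Second set merges to [-1, 0), [1, 2), [5, 12).
[-10, -3): no B overlap → unchanged.
[7, 11): fully covered by B → removed.
[13, 14): no B overlap → unchanged.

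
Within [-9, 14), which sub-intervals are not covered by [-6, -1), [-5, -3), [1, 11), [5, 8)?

[-9, -6) ∪ [-1, 1) ∪ [11, 14)

After merging, the occupied span is [-6, -1), [1, 11).
Uncovered inside [-9, 14): [-9, -6), [-1, 1), [11, 14).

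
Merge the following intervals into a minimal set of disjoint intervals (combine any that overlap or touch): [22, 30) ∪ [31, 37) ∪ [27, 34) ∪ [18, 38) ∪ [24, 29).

[18, 38)

Sort by start: [18, 38), [22, 30), [24, 29), [27, 34), [31, 37).
[22, 30) overlaps/touches [18, 38) → extend to [18, 38).
[24, 29) overlaps/touches [18, 38) → extend to [18, 38).
[27, 34) overlaps/touches [18, 38) → extend to [18, 38).
[31, 37) overlaps/touches [18, 38) → extend to [18, 38).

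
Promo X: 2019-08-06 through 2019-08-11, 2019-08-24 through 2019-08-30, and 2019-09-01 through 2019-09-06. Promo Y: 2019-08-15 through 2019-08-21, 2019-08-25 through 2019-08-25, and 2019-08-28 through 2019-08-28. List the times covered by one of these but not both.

2019-08-06 through 2019-08-11, 2019-08-15 through 2019-08-21, 2019-08-24 through 2019-08-24, 2019-08-26 through 2019-08-27, 2019-08-29 through 2019-08-30, 2019-09-01 through 2019-09-06

Only in the first: 2019-08-06 through 2019-08-11, 2019-08-24 through 2019-08-24, 2019-08-26 through 2019-08-27, 2019-08-29 through 2019-08-30, 2019-09-01 through 2019-09-06.
Only in the second: 2019-08-15 through 2019-08-21.
Together these are the periods covered by exactly one.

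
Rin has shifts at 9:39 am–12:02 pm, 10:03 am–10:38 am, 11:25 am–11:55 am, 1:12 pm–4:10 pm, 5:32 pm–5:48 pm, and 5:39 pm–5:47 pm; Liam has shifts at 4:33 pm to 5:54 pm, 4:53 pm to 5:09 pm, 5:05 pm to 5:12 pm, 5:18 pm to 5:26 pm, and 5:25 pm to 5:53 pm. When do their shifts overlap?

Merge the first list: 9:39 am–12:02 pm, 1:12 pm–4:10 pm, 5:32 pm–5:48 pm.
Merge the second list: 4:33 pm–5:54 pm.
9:39 am–12:02 pm: no overlap with the second set.
1:12 pm–4:10 pm: no overlap with the second set.
5:32 pm–5:48 pm meets the second set on 5:32 pm–5:48 pm.

5:32 pm–5:48 pm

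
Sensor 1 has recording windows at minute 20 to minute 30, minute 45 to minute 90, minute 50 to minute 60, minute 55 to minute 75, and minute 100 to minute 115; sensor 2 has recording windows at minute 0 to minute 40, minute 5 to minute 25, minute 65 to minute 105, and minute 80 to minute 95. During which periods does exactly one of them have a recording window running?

minute 0 to minute 20, minute 30 to minute 40, minute 45 to minute 65, minute 90 to minute 100, minute 105 to minute 115

First set merges to minute 20 to minute 30, minute 45 to minute 90, minute 100 to minute 115.
Second set merges to minute 0 to minute 40, minute 65 to minute 105.
A but not B: minute 45 to minute 65, minute 105 to minute 115.
B but not A: minute 0 to minute 20, minute 30 to minute 40, minute 90 to minute 100.
Combining gives A △ B.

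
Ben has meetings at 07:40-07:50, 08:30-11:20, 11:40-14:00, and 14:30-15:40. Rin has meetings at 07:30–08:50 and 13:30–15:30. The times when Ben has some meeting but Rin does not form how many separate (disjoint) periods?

A \ B = 08:50-11:20, 11:40-13:30, 15:30-15:40.
That is 3 disjoint pieces.

3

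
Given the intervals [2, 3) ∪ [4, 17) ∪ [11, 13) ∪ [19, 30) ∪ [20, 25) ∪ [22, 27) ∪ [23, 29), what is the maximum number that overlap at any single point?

Walk the sorted start/end points keeping a running depth.
The depth first hits 4 at 23.

4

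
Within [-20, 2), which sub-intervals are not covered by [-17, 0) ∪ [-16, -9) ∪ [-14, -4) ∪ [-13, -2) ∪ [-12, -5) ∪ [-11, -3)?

After merging, the occupied span is [-17, 0).
Uncovered inside [-20, 2): [-20, -17), [0, 2).

[-20, -17) ∪ [0, 2)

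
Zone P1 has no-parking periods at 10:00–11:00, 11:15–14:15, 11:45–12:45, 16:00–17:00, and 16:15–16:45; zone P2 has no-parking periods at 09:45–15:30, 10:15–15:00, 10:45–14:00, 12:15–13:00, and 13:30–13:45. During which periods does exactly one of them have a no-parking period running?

First set merges to 10:00-11:00, 11:15-14:15, 16:00-17:00.
Second set merges to 09:45-15:30.
A \ B = 16:00-17:00.
B \ A = 09:45-10:00, 11:00-11:15, 14:15-15:30.
Union of the two gives the symmetric difference.

09:45-10:00, 11:00-11:15, 14:15-15:30, 16:00-17:00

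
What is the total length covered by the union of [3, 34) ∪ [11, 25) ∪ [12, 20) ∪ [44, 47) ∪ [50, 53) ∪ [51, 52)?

37

Merged: [3, 34), [44, 47), [50, 53).
Lengths: 31 + 3 + 3 = 37.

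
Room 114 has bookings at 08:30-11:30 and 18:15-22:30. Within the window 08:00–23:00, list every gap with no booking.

After merging, the occupied span is 08:30–11:30, 18:15–22:30.
Uncovered inside 08:00–23:00: 08:00–08:30, 11:30–18:15, 22:30–23:00.

08:00–08:30, 11:30–18:15, 22:30–23:00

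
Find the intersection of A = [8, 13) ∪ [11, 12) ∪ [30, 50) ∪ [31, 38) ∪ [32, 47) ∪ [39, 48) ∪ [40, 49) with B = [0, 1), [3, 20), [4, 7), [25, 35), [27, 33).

[8, 13) ∪ [30, 35)

Merge the first list: [8, 13), [30, 50).
Merge the second list: [0, 1), [3, 20), [25, 35).
[8, 13) meets the second set on [8, 13).
[30, 50) meets the second set on [30, 35).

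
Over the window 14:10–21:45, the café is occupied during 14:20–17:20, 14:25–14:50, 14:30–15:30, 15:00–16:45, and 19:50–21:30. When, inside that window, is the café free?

After merging, the occupied span is 14:20–17:20, 19:50–21:30.
Complement within 14:10–21:45: 14:10–14:20, 17:20–19:50, 21:30–21:45.

14:10–14:20, 17:20–19:50, 21:30–21:45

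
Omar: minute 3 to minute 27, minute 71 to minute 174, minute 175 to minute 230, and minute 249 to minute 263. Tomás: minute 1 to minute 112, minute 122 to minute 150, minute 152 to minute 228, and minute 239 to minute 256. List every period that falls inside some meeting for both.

minute 3 to minute 27, minute 71 to minute 112, minute 122 to minute 150, minute 152 to minute 174, minute 175 to minute 228, minute 249 to minute 256

minute 3 to minute 27 overlaps B on minute 3 to minute 27.
minute 71 to minute 174 overlaps B on minute 71 to minute 112, minute 122 to minute 150, minute 152 to minute 174.
minute 175 to minute 230 overlaps B on minute 175 to minute 228.
minute 249 to minute 263 overlaps B on minute 249 to minute 256.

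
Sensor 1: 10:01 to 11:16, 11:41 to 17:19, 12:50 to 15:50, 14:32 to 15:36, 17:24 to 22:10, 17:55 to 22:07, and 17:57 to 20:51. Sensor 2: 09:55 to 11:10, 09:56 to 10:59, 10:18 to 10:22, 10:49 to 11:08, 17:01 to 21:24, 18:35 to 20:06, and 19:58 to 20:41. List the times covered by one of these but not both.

Merge the first list: 10:01-11:16, 11:41-17:19, 17:24-22:10.
Merge the second list: 09:55-11:10, 17:01-21:24.
A \ B = 11:10-11:16, 11:41-17:01, 21:24-22:10.
B \ A = 09:55-10:01, 17:19-17:24.
Union of the two gives the symmetric difference.

09:55-10:01, 11:10-11:16, 11:41-17:01, 17:19-17:24, 21:24-22:10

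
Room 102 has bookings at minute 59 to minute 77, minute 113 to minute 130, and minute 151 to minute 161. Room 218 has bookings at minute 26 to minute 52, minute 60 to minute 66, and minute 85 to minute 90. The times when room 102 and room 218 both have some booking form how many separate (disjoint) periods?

A ∩ B = minute 60 to minute 66.
That is 1 disjoint piece.

1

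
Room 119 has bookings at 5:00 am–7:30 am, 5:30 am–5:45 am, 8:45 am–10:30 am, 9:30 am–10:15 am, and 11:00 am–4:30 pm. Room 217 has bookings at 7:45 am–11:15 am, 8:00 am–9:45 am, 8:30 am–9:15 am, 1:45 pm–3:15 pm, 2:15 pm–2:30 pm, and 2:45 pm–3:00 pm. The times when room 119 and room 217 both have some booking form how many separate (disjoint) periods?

Merge the first list: 5:00 am-7:30 am, 8:45 am-10:30 am, 11:00 am-4:30 pm.
Merge the second list: 7:45 am-11:15 am, 1:45 pm-3:15 pm.
A ∩ B = 8:45 am-10:30 am, 11:00 am-11:15 am, 1:45 pm-3:15 pm.
That is 3 disjoint pieces.

3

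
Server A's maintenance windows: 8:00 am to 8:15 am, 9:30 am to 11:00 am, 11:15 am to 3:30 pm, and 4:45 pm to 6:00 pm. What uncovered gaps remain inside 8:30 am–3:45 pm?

Covered (merged): 8:00 am-8:15 am, 9:30 am-11:00 am, 11:15 am-3:30 pm, 4:45 pm-6:00 pm.
Gaps within 8:30 am-3:45 pm: 8:30 am-9:30 am, 11:00 am-11:15 am, 3:30 pm-3:45 pm.

8:30 am-9:30 am, 11:00 am-11:15 am, 3:30 pm-3:45 pm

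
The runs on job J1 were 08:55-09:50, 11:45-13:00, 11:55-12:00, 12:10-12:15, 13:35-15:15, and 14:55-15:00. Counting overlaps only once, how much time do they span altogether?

Merged: 08:55–09:50, 11:45–13:00, 13:35–15:15.
Lengths: 55 min + 1 h 15 min + 1 h 40 min = 3 h 50 min.

3 h 50 min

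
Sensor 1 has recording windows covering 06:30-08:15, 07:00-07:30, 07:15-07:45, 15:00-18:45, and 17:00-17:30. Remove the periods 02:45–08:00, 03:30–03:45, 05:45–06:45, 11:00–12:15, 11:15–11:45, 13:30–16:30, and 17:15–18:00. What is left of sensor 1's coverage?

A, merged: 06:30–08:15, 15:00–18:45.
B, merged: 02:45–08:00, 11:00–12:15, 13:30–16:30, 17:15–18:00.
06:30–08:15 minus B → 08:00–08:15.
15:00–18:45 minus B → 16:30–17:15, 18:00–18:45.

08:00–08:15, 16:30–17:15, 18:00–18:45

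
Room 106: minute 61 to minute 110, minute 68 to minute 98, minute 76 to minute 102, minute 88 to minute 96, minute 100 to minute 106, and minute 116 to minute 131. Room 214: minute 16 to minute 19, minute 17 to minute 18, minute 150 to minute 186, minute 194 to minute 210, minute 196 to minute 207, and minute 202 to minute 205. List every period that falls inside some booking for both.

Merge the first list: minute 61 to minute 110, minute 116 to minute 131.
Merge the second list: minute 16 to minute 19, minute 150 to minute 186, minute 194 to minute 210.
minute 61 to minute 110: no overlap with the second set.
minute 116 to minute 131: no overlap with the second set.
No overlap.

none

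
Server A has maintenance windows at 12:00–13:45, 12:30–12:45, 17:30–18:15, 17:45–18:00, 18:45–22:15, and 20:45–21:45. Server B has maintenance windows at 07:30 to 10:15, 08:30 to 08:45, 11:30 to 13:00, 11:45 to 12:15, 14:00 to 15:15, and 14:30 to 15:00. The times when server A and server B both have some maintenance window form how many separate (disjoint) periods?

First set merges to 12:00–13:45, 17:30–18:15, 18:45–22:15.
Second set merges to 07:30–10:15, 11:30–13:00, 14:00–15:15.
A ∩ B = 12:00–13:00.
That is 1 disjoint piece.

1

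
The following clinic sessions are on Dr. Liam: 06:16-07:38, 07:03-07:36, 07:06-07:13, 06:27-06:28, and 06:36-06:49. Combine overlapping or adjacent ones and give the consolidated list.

Sort by start: 06:16–07:38, 06:27–06:28, 06:36–06:49, 07:03–07:36, 07:06–07:13.
06:27–06:28 overlaps/touches 06:16–07:38 → extend to 06:16–07:38.
06:36–06:49 overlaps/touches 06:16–07:38 → extend to 06:16–07:38.
07:03–07:36 overlaps/touches 06:16–07:38 → extend to 06:16–07:38.
07:06–07:13 overlaps/touches 06:16–07:38 → extend to 06:16–07:38.

06:16–07:38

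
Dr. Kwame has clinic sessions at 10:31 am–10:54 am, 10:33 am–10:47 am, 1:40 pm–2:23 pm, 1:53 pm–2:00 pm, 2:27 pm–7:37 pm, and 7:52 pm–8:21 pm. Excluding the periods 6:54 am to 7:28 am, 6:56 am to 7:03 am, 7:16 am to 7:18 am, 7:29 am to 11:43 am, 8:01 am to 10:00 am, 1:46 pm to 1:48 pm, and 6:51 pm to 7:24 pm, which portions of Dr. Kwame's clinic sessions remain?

Merge the first list: 10:31 am-10:54 am, 1:40 pm-2:23 pm, 2:27 pm-7:37 pm, 7:52 pm-8:21 pm.
Merge the second list: 6:54 am-7:28 am, 7:29 am-11:43 am, 1:46 pm-1:48 pm, 6:51 pm-7:24 pm.
10:31 am-10:54 am: fully covered by B → removed.
1:40 pm-2:23 pm minus B → 1:40 pm-1:46 pm, 1:48 pm-2:23 pm.
2:27 pm-7:37 pm minus B → 2:27 pm-6:51 pm, 7:24 pm-7:37 pm.
7:52 pm-8:21 pm: no B overlap → unchanged.

1:40 pm-1:46 pm, 1:48 pm-2:23 pm, 2:27 pm-6:51 pm, 7:24 pm-7:37 pm, 7:52 pm-8:21 pm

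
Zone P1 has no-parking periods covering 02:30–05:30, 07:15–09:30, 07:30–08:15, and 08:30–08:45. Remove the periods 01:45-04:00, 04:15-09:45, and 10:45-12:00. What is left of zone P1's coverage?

04:00–04:15

A, merged: 02:30–05:30, 07:15–09:30.
02:30–05:30 \ B = 04:00–04:15.
07:15–09:30: entirely removed.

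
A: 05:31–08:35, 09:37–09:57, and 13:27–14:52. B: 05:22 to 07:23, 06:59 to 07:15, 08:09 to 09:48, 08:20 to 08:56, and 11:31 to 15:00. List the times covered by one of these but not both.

Second set merges to 05:22-07:23, 08:09-09:48, 11:31-15:00.
Only in the first: 07:23-08:09, 09:48-09:57.
Only in the second: 05:22-05:31, 08:35-09:37, 11:31-13:27, 14:52-15:00.
Together these are the periods covered by exactly one.

05:22-05:31, 07:23-08:09, 08:35-09:37, 09:48-09:57, 11:31-13:27, 14:52-15:00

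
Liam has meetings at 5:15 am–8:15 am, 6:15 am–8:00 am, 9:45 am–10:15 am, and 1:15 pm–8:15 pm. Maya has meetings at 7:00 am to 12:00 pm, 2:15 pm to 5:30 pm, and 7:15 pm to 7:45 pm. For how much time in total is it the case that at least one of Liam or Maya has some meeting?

Merge the first list: 5:15 am-8:15 am, 9:45 am-10:15 am, 1:15 pm-8:15 pm.
A ∪ B = 5:15 am-12:00 pm, 1:15 pm-8:15 pm.
Total: 6 h 45 min + 7 h = 13 h 45 min.

13 h 45 min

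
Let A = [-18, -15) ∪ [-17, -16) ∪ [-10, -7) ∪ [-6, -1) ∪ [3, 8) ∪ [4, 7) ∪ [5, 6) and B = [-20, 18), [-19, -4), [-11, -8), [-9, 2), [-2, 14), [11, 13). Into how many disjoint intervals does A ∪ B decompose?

1

A, merged: [-18, -15), [-10, -7), [-6, -1), [3, 8).
B, merged: [-20, 18).
A ∪ B = [-20, 18).
That is 1 disjoint piece.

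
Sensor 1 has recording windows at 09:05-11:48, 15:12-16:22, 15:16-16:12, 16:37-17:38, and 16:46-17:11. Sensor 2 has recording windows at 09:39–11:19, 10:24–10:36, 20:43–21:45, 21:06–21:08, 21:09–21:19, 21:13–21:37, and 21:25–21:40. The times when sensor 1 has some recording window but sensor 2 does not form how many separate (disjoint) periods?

4

First set merges to 09:05–11:48, 15:12–16:22, 16:37–17:38.
Second set merges to 09:39–11:19, 20:43–21:45.
A \ B = 09:05–09:39, 11:19–11:48, 15:12–16:22, 16:37–17:38.
That is 4 disjoint pieces.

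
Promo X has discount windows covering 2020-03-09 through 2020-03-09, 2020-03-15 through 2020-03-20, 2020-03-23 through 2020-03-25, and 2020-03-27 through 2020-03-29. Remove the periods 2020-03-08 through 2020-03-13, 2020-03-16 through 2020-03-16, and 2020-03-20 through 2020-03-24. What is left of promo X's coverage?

2020-03-09 through 2020-03-09: fully covered by B → removed.
2020-03-15 through 2020-03-20 minus B → 2020-03-15 through 2020-03-15, 2020-03-17 through 2020-03-19.
2020-03-23 through 2020-03-25 minus B → 2020-03-25 through 2020-03-25.
2020-03-27 through 2020-03-29: no B overlap → unchanged.

2020-03-15 through 2020-03-15, 2020-03-17 through 2020-03-19, 2020-03-25 through 2020-03-25, 2020-03-27 through 2020-03-29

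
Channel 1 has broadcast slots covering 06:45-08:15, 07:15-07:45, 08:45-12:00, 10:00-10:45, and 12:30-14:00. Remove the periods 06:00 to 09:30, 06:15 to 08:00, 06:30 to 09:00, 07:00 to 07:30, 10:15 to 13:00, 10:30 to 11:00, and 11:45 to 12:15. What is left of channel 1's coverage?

09:30–10:15, 13:00–14:00

First set merges to 06:45–08:15, 08:45–12:00, 12:30–14:00.
Second set merges to 06:00–09:30, 10:15–13:00.
06:45–08:15: entirely removed.
08:45–12:00 \ B = 09:30–10:15.
12:30–14:00 \ B = 13:00–14:00.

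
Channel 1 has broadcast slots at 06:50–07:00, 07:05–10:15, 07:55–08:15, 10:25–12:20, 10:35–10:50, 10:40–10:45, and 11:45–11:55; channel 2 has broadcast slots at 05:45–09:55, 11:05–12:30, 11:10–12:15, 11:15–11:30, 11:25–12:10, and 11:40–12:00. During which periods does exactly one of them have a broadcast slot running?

05:45-06:50, 07:00-07:05, 09:55-10:15, 10:25-11:05, 12:20-12:30

A, merged: 06:50-07:00, 07:05-10:15, 10:25-12:20.
B, merged: 05:45-09:55, 11:05-12:30.
A but not B: 09:55-10:15, 10:25-11:05.
B but not A: 05:45-06:50, 07:00-07:05, 12:20-12:30.
Combining gives A △ B.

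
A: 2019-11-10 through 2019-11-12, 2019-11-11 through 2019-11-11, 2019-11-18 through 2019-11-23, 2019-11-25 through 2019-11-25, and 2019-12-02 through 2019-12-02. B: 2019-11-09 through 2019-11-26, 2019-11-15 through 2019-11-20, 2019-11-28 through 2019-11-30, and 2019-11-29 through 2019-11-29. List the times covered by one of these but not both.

2019-11-09 through 2019-11-09, 2019-11-13 through 2019-11-17, 2019-11-24 through 2019-11-24, 2019-11-26 through 2019-11-26, 2019-11-28 through 2019-11-30, 2019-12-02 through 2019-12-02

First set merges to 2019-11-10 through 2019-11-12, 2019-11-18 through 2019-11-23, 2019-11-25 through 2019-11-25, 2019-12-02 through 2019-12-02.
Second set merges to 2019-11-09 through 2019-11-26, 2019-11-28 through 2019-11-30.
A \ B = 2019-12-02 through 2019-12-02.
B \ A = 2019-11-09 through 2019-11-09, 2019-11-13 through 2019-11-17, 2019-11-24 through 2019-11-24, 2019-11-26 through 2019-11-26, 2019-11-28 through 2019-11-30.
Union of the two gives the symmetric difference.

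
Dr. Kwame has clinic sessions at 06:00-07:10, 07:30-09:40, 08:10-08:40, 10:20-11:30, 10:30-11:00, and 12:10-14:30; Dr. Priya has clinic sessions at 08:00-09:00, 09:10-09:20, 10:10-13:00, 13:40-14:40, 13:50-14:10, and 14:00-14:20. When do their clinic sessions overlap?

08:00–09:00, 09:10–09:20, 10:20–11:30, 12:10–13:00, 13:40–14:30

A, merged: 06:00–07:10, 07:30–09:40, 10:20–11:30, 12:10–14:30.
B, merged: 08:00–09:00, 09:10–09:20, 10:10–13:00, 13:40–14:40.
06:00–07:10 falls entirely outside B.
07:30–09:40 overlaps B on 08:00–09:00, 09:10–09:20.
10:20–11:30 overlaps B on 10:20–11:30.
12:10–14:30 overlaps B on 12:10–13:00, 13:40–14:30.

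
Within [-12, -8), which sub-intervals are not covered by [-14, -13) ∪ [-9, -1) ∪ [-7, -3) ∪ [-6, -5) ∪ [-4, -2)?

[-12, -9)

After merging, the occupied span is [-14, -13), [-9, -1).
Complement within [-12, -8): [-12, -9).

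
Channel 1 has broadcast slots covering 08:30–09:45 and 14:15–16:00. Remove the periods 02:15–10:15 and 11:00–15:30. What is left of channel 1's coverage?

08:30–09:45 lies entirely inside B → drops out.
14:15–16:00 with B removed leaves 15:30–16:00.

15:30–16:00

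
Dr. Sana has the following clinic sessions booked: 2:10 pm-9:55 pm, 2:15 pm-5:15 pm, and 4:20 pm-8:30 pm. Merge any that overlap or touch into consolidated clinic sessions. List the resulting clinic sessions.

2:10 pm–9:55 pm

2:15 pm–5:15 pm overlaps/touches 2:10 pm–9:55 pm → extend to 2:10 pm–9:55 pm.
4:20 pm–8:30 pm overlaps/touches 2:10 pm–9:55 pm → extend to 2:10 pm–9:55 pm.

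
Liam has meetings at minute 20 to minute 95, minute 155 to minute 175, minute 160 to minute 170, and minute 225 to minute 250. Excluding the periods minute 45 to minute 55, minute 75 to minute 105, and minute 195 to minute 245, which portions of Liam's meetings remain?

Merge the first list: minute 20 to minute 95, minute 155 to minute 175, minute 225 to minute 250.
minute 20 to minute 95 \ B = minute 20 to minute 45, minute 55 to minute 75.
minute 155 to minute 175: nothing removed.
minute 225 to minute 250 \ B = minute 245 to minute 250.

minute 20 to minute 45, minute 55 to minute 75, minute 155 to minute 175, minute 245 to minute 250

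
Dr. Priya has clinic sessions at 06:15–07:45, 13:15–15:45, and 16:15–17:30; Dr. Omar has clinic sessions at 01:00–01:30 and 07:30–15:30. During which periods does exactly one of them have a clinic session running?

01:00–01:30, 06:15–07:30, 07:45–13:15, 15:30–15:45, 16:15–17:30

A but not B: 06:15–07:30, 15:30–15:45, 16:15–17:30.
B but not A: 01:00–01:30, 07:45–13:15.
Combining gives A △ B.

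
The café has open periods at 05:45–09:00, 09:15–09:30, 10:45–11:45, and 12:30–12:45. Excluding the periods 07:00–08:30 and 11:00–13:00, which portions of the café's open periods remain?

05:45–07:00, 08:30–09:00, 09:15–09:30, 10:45–11:00

05:45–09:00 minus B → 05:45–07:00, 08:30–09:00.
09:15–09:30: no B overlap → unchanged.
10:45–11:45 minus B → 10:45–11:00.
12:30–12:45: fully covered by B → removed.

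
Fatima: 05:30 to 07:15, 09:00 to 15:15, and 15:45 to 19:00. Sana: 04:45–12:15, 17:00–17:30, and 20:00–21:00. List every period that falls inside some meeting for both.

05:30–07:15 overlaps B on 05:30–07:15.
09:00–15:15 overlaps B on 09:00–12:15.
15:45–19:00 overlaps B on 17:00–17:30.

05:30–07:15, 09:00–12:15, 17:00–17:30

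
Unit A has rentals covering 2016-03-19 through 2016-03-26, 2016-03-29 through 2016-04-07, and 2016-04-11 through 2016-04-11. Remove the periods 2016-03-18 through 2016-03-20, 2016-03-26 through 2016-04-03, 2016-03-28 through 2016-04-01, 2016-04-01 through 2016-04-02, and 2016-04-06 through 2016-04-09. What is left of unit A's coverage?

Second set merges to 2016-03-18 through 2016-03-20, 2016-03-26 through 2016-04-03, 2016-04-06 through 2016-04-09.
2016-03-19 through 2016-03-26 minus B → 2016-03-21 through 2016-03-25.
2016-03-29 through 2016-04-07 minus B → 2016-04-04 through 2016-04-05.
2016-04-11 through 2016-04-11: no B overlap → unchanged.

2016-03-21 through 2016-03-25, 2016-04-04 through 2016-04-05, 2016-04-11 through 2016-04-11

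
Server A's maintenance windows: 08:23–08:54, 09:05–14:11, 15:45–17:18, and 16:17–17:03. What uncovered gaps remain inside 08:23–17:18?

The merged coverage is 08:23–08:54, 09:05–14:11, 15:45–17:18.
Gaps within 08:23–17:18: 08:54–09:05, 14:11–15:45.

08:54–09:05, 14:11–15:45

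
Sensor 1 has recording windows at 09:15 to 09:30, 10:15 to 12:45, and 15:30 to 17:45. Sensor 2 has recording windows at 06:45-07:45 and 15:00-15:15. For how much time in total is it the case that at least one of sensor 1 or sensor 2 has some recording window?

6 h 15 min

A ∪ B = 06:45-07:45, 09:15-09:30, 10:15-12:45, 15:00-15:15, 15:30-17:45.
Total: 1 h + 15 min + 2 h 30 min + 15 min + 2 h 15 min = 6 h 15 min.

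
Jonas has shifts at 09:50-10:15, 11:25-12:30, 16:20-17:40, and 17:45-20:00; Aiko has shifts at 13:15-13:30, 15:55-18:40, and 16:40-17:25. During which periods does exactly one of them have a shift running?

Second set merges to 13:15–13:30, 15:55–18:40.
Only in the first: 09:50–10:15, 11:25–12:30, 18:40–20:00.
Only in the second: 13:15–13:30, 15:55–16:20, 17:40–17:45.
Together these are the periods covered by exactly one.

09:50–10:15, 11:25–12:30, 13:15–13:30, 15:55–16:20, 17:40–17:45, 18:40–20:00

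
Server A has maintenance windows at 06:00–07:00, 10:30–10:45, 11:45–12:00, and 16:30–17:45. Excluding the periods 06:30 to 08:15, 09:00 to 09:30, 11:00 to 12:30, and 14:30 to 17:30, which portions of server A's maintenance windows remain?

06:00–07:00 with B removed leaves 06:00–06:30.
10:30–10:45 is untouched.
11:45–12:00 lies entirely inside B → drops out.
16:30–17:45 with B removed leaves 17:30–17:45.

06:00–06:30, 10:30–10:45, 17:30–17:45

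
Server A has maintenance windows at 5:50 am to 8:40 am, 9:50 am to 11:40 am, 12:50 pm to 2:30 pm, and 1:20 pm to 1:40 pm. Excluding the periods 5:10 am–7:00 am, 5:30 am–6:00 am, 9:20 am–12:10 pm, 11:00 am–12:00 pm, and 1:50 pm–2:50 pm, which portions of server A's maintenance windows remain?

Merge the first list: 5:50 am–8:40 am, 9:50 am–11:40 am, 12:50 pm–2:30 pm.
Merge the second list: 5:10 am–7:00 am, 9:20 am–12:10 pm, 1:50 pm–2:50 pm.
5:50 am–8:40 am with B removed leaves 7:00 am–8:40 am.
9:50 am–11:40 am lies entirely inside B → drops out.
12:50 pm–2:30 pm with B removed leaves 12:50 pm–1:50 pm.

7:00 am–8:40 am, 12:50 pm–1:50 pm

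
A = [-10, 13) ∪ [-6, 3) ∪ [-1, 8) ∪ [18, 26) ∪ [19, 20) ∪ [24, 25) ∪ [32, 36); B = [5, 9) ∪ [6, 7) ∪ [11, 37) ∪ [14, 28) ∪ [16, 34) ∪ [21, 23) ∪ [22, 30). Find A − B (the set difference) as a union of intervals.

A, merged: [-10, 13), [18, 26), [32, 36).
B, merged: [5, 9), [11, 37).
[-10, 13) \ B = [-10, 5), [9, 11).
[18, 26): entirely removed.
[32, 36): entirely removed.

[-10, 5) ∪ [9, 11)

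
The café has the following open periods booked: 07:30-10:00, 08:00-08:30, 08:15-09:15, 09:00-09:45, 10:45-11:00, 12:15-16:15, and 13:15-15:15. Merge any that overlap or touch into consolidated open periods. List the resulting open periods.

08:00-08:30 overlaps/touches 07:30-10:00 → extend to 07:30-10:00.
08:15-09:15 overlaps/touches 07:30-10:00 → extend to 07:30-10:00.
09:00-09:45 overlaps/touches 07:30-10:00 → extend to 07:30-10:00.
10:45-11:00 is disjoint → start new block.
12:15-16:15 is disjoint → start new block.
13:15-15:15 overlaps/touches 12:15-16:15 → extend to 12:15-16:15.

07:30-10:00, 10:45-11:00, 12:15-16:15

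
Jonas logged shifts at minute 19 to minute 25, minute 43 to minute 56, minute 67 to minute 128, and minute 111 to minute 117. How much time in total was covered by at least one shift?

80 minutes

Merged: minute 19 to minute 25, minute 43 to minute 56, minute 67 to minute 128.
Lengths: 6 minutes + 13 minutes + 61 minutes = 80 minutes.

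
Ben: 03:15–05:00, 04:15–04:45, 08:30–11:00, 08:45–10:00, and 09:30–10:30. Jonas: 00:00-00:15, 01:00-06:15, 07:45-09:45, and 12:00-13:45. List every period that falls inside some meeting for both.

Merge the first list: 03:15–05:00, 08:30–11:00.
03:15–05:00 ∩ B → 03:15–05:00.
08:30–11:00 ∩ B → 08:30–09:45.

03:15–05:00, 08:30–09:45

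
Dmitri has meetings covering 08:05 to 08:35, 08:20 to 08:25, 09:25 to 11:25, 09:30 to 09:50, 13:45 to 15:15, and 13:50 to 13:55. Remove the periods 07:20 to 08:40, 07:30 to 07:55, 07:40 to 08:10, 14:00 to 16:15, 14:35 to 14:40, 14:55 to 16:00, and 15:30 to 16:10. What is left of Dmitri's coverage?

First set merges to 08:05–08:35, 09:25–11:25, 13:45–15:15.
Second set merges to 07:20–08:40, 14:00–16:15.
08:05–08:35: fully covered by B → removed.
09:25–11:25: no B overlap → unchanged.
13:45–15:15 minus B → 13:45–14:00.

09:25–11:25, 13:45–14:00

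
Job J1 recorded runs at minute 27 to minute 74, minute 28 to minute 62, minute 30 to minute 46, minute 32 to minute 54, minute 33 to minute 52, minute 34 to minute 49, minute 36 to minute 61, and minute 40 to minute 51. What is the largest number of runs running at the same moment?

At minute 40, 8 of the intervals are simultaneously active.
No point has more.

8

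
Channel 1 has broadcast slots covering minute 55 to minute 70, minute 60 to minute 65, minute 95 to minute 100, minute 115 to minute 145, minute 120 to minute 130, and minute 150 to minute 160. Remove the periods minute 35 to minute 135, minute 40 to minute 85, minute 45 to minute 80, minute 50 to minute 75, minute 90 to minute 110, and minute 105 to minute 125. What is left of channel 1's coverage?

A, merged: minute 55 to minute 70, minute 95 to minute 100, minute 115 to minute 145, minute 150 to minute 160.
B, merged: minute 35 to minute 135.
minute 55 to minute 70: entirely removed.
minute 95 to minute 100: entirely removed.
minute 115 to minute 145 \ B = minute 135 to minute 145.
minute 150 to minute 160: nothing removed.

minute 135 to minute 145, minute 150 to minute 160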